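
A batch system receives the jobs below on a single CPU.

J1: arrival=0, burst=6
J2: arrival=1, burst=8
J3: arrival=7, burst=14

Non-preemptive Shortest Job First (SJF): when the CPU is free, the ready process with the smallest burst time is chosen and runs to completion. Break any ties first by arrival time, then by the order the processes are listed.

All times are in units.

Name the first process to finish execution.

J1

Schedule: | J1 0-6 | J2 6-14 | J3 14-28 |
Completion: J1=6  J2=14  J3=28
Finish order: J1 → J2 → J3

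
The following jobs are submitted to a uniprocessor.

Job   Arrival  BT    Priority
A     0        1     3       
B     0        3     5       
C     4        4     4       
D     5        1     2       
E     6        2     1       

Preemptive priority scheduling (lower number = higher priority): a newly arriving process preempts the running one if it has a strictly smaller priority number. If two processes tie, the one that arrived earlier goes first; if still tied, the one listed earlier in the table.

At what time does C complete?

Gantt: | A 0-1 | B 1-4 | C 4-5 | D 5-6 | E 6-8 | C 8-11 |
Completion: A=1  B=4  C=11  D=6  E=8
Turnaround (C−A): A=1  B=4  C=7  D=1  E=2

11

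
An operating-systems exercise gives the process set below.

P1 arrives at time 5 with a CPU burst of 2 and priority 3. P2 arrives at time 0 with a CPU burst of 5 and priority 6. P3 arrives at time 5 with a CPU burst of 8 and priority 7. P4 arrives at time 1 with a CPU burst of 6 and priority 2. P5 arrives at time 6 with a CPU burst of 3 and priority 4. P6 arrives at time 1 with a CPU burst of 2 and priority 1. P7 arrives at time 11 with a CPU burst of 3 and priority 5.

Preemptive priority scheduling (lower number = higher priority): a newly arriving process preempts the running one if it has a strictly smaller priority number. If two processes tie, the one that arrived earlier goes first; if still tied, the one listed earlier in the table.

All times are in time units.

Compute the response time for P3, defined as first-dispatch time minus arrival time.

16

Schedule: | P2 0-1 | P6 1-3 | P4 3-9 | P1 9-11 | P5 11-14 | P7 14-17 | P2 17-21 | P3 21-29 |
Completion: P1=11  P2=21  P3=29  P4=9  P5=14  P6=3  P7=17
Turnaround (C−A): P1=6  P2=21  P3=24  P4=8  P5=8  P6=2  P7=6
Response(P3) = first start − arrival = 21 − 5 = 16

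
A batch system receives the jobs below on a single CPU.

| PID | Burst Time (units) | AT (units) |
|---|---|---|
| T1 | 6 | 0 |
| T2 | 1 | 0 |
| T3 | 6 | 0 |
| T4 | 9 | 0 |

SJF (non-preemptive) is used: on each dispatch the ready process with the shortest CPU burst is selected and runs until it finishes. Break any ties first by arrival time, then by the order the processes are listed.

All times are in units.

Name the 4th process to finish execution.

Timeline: | T2 0-1 | T1 1-7 | T3 7-13 | T4 13-22 |
Completion: T1=7  T2=1  T3=13  T4=22
Finish order: T2 → T1 → T3 → T4

T4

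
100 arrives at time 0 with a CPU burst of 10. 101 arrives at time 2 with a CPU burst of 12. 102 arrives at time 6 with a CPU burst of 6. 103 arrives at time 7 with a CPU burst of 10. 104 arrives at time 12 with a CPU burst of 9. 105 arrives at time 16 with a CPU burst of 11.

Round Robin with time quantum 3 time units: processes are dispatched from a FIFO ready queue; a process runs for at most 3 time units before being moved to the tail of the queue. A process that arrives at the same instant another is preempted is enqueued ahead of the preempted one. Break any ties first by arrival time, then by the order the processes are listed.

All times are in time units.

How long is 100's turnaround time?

Schedule: | 100 0-3 | 101 3-6 | 100 6-9 | 102 9-12 | 101 12-15 | 103 15-18 | 100 18-21 | 104 21-24 | 102 24-27 | 101 27-30 | 105 30-33 | 103 33-36 | 100 36-37 | 104 37-40 | 101 40-43 | 105 43-46 | 103 46-49 | 104 49-52 | 105 52-55 | 103 55-56 | 105 56-58 |
Completion: 100=37  101=43  102=27  103=56  104=52  105=58
Turnaround(100) = completion − arrival = 37 − 0 = 37

37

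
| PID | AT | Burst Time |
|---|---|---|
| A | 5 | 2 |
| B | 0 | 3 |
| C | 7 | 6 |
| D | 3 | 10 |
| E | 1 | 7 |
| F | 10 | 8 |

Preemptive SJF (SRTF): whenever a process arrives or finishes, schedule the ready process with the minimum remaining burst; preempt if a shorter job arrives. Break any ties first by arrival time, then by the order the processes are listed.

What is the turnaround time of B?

3

Gantt: | B 0-3 | E 3-5 | A 5-7 | E 7-12 | C 12-18 | F 18-26 | D 26-36 |
Completion: A=7  B=3  C=18  D=36  E=12  F=26
Turnaround(B) = completion − arrival = 3 − 0 = 3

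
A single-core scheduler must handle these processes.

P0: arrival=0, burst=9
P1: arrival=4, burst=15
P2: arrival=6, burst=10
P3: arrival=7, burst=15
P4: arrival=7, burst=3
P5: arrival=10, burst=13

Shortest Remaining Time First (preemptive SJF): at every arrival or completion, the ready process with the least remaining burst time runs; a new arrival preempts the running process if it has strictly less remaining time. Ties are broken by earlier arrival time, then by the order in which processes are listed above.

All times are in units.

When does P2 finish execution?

Gantt: | P0 0-9 | P4 9-12 | P2 12-22 | P5 22-35 | P1 35-50 | P3 50-65 |
Completion: P0=9  P1=50  P2=22  P3=65  P4=12  P5=35
Turnaround (C−A): P0=9  P1=46  P2=16  P3=58  P4=5  P5=25

22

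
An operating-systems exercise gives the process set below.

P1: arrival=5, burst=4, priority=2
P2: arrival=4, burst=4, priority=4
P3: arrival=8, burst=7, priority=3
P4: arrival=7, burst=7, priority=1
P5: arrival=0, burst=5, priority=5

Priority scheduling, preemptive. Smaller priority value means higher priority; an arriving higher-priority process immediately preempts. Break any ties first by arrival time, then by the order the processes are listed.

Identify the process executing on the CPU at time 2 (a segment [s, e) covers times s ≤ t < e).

Schedule: | P5 0-4 | P2 4-5 | P1 5-7 | P4 7-14 | P1 14-16 | P3 16-23 | P2 23-26 | P5 26-27 |
Completion: P1=16  P2=26  P3=23  P4=14  P5=27
Turnaround (C−A): P1=11  P2=22  P3=15  P4=7  P5=27

P5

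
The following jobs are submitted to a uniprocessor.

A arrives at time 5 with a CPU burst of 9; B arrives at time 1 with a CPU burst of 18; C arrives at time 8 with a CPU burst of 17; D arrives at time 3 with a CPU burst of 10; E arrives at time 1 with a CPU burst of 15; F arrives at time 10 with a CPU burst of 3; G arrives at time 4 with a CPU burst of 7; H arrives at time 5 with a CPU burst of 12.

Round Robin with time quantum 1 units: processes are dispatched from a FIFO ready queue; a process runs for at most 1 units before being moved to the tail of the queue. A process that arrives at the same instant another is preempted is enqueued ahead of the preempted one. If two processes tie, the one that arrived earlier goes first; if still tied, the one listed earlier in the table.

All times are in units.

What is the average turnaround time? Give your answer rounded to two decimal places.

65.88

Timeline: | idle 0-1 | B 1-2 | E 2-3 | B 3-4 | D 4-5 | E 5-6 | G 6-7 | B 7-8 | A 8-9 | H 9-10 | D 10-11 | E 11-12 | G 12-13 | C 13-14 | B 14-15 | A 15-16 | F 16-17 | H 17-18 | D 18-19 | E 19-20 | G 20-21 | C 21-22 | B 22-23 | A 23-24 | F 24-25 | H 25-26 | D 26-27 | E 27-28 | G 28-29 | C 29-30 | B 30-31 | A 31-32 | F 32-33 | H 33-34 | D 34-35 | E 35-36 | G 36-37 | C 37-38 | B 38-39 | A 39-40 | H 40-41 | D 41-42 | E 42-43 | G 43-44 | C 44-45 | B 45-46 | A 46-47 | H 47-48 | D 48-49 | E 49-50 | G 50-51 | C 51-52 | B 52-53 | A 53-54 | H 54-55 | D 55-56 | E 56-57 | C 57-58 | B 58-59 | A 59-60 | H 60-61 | D 61-62 | E 62-63 | C 63-64 | B 64-65 | A 65-66 | H 66-67 | D 67-68 | E 68-69 | C 69-70 | B 70-71 | H 71-72 | E 72-73 | C 73-74 | B 74-75 | H 75-76 | E 76-77 | C 77-78 | B 78-79 | H 79-80 | E 80-81 | C 81-82 | B 82-83 | E 83-84 | C 84-85 | B 85-86 | C 86-87 | B 87-88 | C 88-89 | B 89-90 | C 90-92 |
Completion: A=66  B=90  C=92  D=68  E=84  F=33  G=51  H=80
Turnaround (C−A): A=61  B=89  C=84  D=65  E=83  F=23  G=47  H=75
Turnaround times: A=61, B=89, C=84, D=65, E=83, F=23, G=47, H=75
Average turnaround = (61+89+84+65+83+23+47+75) / 8 = 527/8 = 65.88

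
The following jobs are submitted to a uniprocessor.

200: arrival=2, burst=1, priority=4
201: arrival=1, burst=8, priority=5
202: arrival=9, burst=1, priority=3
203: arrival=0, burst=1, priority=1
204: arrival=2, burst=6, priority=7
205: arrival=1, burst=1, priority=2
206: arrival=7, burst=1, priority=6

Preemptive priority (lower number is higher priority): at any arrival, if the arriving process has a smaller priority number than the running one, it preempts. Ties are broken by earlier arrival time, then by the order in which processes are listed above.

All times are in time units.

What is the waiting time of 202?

0

Schedule: | 203 0-1 | 205 1-2 | 200 2-3 | 201 3-9 | 202 9-10 | 201 10-12 | 206 12-13 | 204 13-19 |
Completion: 200=3  201=12  202=10  203=1  204=19  205=2  206=13
Turnaround (C−A): 200=1  201=11  202=1  203=1  204=17  205=1  206=6
Waiting(202) = turnaround − burst = 1 − 1 = 0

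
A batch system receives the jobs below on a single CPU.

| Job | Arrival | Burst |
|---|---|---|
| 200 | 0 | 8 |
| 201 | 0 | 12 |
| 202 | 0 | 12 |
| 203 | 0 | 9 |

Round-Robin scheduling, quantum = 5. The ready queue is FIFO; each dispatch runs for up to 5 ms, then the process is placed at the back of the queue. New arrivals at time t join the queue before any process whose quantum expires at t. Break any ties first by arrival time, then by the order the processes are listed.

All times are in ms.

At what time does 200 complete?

Gantt: | 200 0-5 | 201 5-10 | 202 10-15 | 203 15-20 | 200 20-23 | 201 23-28 | 202 28-33 | 203 33-37 | 201 37-39 | 202 39-41 |
Completion: 200=23  201=39  202=41  203=37

23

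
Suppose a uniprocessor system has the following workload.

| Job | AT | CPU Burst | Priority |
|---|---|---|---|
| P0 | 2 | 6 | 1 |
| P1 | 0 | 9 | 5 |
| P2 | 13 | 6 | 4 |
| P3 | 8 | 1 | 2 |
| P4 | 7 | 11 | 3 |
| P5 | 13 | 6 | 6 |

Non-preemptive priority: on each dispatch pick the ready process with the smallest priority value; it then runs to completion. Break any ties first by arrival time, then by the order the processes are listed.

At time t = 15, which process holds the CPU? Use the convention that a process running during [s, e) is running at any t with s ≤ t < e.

Schedule: | P1 0-9 | P0 9-15 | P3 15-16 | P4 16-27 | P2 27-33 | P5 33-39 |
Completion: P0=15  P1=9  P2=33  P3=16  P4=27  P5=39
Turnaround (C−A): P0=13  P1=9  P2=20  P3=8  P4=20  P5=26

P3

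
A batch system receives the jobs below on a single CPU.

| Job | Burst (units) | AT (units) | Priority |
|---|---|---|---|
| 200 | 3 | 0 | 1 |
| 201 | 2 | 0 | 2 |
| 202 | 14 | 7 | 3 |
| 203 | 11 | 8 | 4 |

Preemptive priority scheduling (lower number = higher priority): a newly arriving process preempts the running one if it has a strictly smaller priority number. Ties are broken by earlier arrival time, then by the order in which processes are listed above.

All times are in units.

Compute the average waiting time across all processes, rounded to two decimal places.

Schedule: | 200 0-3 | 201 3-5 | idle 5-7 | 202 7-21 | 203 21-32 |
Completion: 200=3  201=5  202=21  203=32
Turnaround (C−A): 200=3  201=5  202=14  203=24
Waiting times: 200=0, 201=3, 202=0, 203=13
Average waiting = (0+3+0+13) / 4 = 16/4 = 4.00

4.00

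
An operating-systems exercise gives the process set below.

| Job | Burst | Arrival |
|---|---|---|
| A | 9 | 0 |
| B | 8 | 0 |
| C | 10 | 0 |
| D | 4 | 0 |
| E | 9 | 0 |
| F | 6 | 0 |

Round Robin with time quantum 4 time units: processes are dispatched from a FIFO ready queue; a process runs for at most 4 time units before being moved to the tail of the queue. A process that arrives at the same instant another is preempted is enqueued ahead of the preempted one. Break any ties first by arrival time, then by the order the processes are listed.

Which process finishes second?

Gantt: | A 0-4 | B 4-8 | C 8-12 | D 12-16 | E 16-20 | F 20-24 | A 24-28 | B 28-32 | C 32-36 | E 36-40 | F 40-42 | A 42-43 | C 43-45 | E 45-46 |
Completion: A=43  B=32  C=45  D=16  E=46  F=42
Finish order: D → B → F → A → C → E

B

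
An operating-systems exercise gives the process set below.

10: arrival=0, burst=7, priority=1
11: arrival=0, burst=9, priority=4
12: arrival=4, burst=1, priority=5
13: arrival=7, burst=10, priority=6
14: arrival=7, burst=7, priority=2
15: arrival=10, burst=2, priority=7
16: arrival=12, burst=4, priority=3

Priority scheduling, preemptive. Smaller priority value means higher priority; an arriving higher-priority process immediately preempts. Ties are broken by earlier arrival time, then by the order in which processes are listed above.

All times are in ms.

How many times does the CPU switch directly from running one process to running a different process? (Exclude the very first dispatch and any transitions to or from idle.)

6

Schedule: | 10 0-7 | 14 7-14 | 16 14-18 | 11 18-27 | 12 27-28 | 13 28-38 | 15 38-40 |
Completion: 10=7  11=27  12=28  13=38  14=14  15=40  16=18
Turnaround (C−A): 10=7  11=27  12=24  13=31  14=7  15=30  16=6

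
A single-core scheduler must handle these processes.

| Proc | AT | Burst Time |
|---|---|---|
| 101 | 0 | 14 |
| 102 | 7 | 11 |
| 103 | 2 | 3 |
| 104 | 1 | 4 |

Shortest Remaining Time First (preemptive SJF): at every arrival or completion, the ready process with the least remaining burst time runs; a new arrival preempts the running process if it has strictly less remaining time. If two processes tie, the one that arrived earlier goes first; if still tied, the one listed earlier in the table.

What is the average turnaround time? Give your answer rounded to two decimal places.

Timeline: | 101 0-1 | 104 1-5 | 103 5-8 | 102 8-19 | 101 19-32 |
Completion: 101=32  102=19  103=8  104=5
Turnaround (C−A): 101=32  102=12  103=6  104=4
Turnaround times: 101=32, 102=12, 103=6, 104=4
Average turnaround = (32+12+6+4) / 4 = 54/4 = 13.50

13.50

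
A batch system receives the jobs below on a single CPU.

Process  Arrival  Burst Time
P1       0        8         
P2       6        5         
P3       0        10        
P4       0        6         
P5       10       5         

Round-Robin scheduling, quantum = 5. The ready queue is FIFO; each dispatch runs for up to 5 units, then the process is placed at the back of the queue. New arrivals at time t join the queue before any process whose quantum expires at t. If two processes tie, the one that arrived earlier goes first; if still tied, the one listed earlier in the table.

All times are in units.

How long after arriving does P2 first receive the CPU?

12

Schedule: | P1 0-5 | P3 5-10 | P4 10-15 | P1 15-18 | P2 18-23 | P5 23-28 | P3 28-33 | P4 33-34 |
Completion: P1=18  P2=23  P3=33  P4=34  P5=28
Response(P2) = first start − arrival = 18 − 6 = 12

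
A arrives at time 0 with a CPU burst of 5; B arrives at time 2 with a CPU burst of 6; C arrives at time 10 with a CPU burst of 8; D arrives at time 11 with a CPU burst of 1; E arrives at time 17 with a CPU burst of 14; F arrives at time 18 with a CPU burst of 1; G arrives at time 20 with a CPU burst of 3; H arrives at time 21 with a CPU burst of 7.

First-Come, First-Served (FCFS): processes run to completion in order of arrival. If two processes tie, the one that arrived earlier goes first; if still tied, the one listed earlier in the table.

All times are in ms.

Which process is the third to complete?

Timeline: | A 0-5 | B 5-11 | C 11-19 | D 19-20 | E 20-34 | F 34-35 | G 35-38 | H 38-45 |
Completion: A=5  B=11  C=19  D=20  E=34  F=35  G=38  H=45
Turnaround (C−A): A=5  B=9  C=9  D=9  E=17  F=17  G=18  H=24
Finish order: A → B → C → D → E → F → G → H

C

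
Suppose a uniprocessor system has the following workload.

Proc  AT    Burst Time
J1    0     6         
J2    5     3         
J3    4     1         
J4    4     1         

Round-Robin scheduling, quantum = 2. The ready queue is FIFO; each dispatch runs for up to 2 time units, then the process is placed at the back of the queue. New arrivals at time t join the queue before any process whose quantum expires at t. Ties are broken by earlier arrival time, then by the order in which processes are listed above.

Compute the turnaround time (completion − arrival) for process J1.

8

Timeline: | J1 0-4 | J3 4-5 | J4 5-6 | J1 6-8 | J2 8-11 |
Completion: J1=8  J2=11  J3=5  J4=6
Turnaround (C−A): J1=8  J2=6  J3=1  J4=2
Turnaround(J1) = completion − arrival = 8 − 0 = 8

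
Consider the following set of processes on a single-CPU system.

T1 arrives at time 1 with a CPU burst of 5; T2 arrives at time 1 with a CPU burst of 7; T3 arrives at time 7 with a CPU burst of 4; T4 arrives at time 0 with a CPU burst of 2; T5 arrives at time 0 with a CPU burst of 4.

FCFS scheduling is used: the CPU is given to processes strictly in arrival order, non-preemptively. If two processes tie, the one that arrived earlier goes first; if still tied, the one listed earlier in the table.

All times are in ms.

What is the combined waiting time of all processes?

Gantt: | T4 0-2 | T5 2-6 | T1 6-11 | T2 11-18 | T3 18-22 |
Completion: T1=11  T2=18  T3=22  T4=2  T5=6
Turnaround (C−A): T1=10  T2=17  T3=15  T4=2  T5=6
Waiting = turnaround − burst: T1=5, T2=10, T3=11, T4=0, T5=2
Total waiting = 5 + 10 + 11 + 0 + 2 = 28

28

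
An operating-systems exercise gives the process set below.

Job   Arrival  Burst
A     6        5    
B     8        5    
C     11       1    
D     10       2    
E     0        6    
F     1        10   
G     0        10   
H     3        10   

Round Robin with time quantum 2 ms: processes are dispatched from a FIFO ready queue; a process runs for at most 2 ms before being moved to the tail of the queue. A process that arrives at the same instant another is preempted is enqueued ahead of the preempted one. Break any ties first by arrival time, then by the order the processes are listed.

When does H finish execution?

Timeline: | E 0-2 | G 2-4 | F 4-6 | E 6-8 | H 8-10 | G 10-12 | A 12-14 | F 14-16 | B 16-18 | E 18-20 | D 20-22 | H 22-24 | C 24-25 | G 25-27 | A 27-29 | F 29-31 | B 31-33 | H 33-35 | G 35-37 | A 37-38 | F 38-40 | B 40-41 | H 41-43 | G 43-45 | F 45-47 | H 47-49 |
Completion: A=38  B=41  C=25  D=22  E=20  F=47  G=45  H=49
Turnaround (C−A): A=32  B=33  C=14  D=12  E=20  F=46  G=45  H=46

49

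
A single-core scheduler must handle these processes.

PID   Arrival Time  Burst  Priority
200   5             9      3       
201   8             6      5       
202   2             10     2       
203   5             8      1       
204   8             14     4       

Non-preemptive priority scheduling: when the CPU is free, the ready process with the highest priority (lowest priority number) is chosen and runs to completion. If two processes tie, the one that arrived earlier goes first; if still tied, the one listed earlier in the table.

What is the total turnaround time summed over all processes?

125

Schedule: | idle 0-2 | 202 2-12 | 203 12-20 | 200 20-29 | 204 29-43 | 201 43-49 |
Completion: 200=29  201=49  202=12  203=20  204=43
Turnaround (C−A): 200=24  201=41  202=10  203=15  204=35
Turnaround = completion − arrival: 200=24, 201=41, 202=10, 203=15, 204=35
Total turnaround = 24 + 41 + 10 + 15 + 35 = 125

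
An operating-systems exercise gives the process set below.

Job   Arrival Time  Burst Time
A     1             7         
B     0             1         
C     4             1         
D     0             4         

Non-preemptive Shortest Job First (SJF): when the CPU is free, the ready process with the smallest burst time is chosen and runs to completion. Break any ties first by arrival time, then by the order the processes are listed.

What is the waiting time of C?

Gantt: | B 0-1 | D 1-5 | C 5-6 | A 6-13 |
Completion: A=13  B=1  C=6  D=5
Waiting(C) = turnaround − burst = 2 − 1 = 1

1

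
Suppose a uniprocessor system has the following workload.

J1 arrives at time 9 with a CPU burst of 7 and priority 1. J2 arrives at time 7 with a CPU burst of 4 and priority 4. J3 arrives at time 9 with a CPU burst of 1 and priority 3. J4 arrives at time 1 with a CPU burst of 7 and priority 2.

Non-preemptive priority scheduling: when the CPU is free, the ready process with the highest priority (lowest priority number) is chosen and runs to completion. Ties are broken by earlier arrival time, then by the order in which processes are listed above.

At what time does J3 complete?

Schedule: | idle 0-1 | J4 1-8 | J2 8-12 | J1 12-19 | J3 19-20 |
Completion: J1=19  J2=12  J3=20  J4=8
Turnaround (C−A): J1=10  J2=5  J3=11  J4=7

20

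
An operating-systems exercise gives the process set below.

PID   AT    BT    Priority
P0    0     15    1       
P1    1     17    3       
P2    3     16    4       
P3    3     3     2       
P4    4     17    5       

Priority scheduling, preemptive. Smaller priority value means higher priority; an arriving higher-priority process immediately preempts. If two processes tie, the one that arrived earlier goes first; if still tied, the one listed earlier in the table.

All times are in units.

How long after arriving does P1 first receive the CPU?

17

Timeline: | P0 0-15 | P3 15-18 | P1 18-35 | P2 35-51 | P4 51-68 |
Completion: P0=15  P1=35  P2=51  P3=18  P4=68
Response(P1) = first start − arrival = 18 − 1 = 17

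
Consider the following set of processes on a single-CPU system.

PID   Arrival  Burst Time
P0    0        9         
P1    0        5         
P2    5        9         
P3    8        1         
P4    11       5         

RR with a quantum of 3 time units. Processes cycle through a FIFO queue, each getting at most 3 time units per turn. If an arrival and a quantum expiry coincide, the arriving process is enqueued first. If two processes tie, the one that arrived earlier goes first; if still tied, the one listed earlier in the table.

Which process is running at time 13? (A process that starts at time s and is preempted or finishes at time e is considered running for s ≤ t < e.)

Gantt: | P0 0-3 | P1 3-6 | P0 6-9 | P2 9-12 | P1 12-14 | P3 14-15 | P0 15-18 | P4 18-21 | P2 21-24 | P4 24-26 | P2 26-29 |
Completion: P0=18  P1=14  P2=29  P3=15  P4=26

P1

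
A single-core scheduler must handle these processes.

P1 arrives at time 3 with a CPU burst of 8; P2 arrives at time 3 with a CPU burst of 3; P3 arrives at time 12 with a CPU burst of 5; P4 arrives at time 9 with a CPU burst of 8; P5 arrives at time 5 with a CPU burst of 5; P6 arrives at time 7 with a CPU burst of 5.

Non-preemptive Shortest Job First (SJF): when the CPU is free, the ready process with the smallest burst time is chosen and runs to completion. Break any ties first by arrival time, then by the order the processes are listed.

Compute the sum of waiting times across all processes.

47

Gantt: | idle 0-3 | P2 3-6 | P5 6-11 | P6 11-16 | P3 16-21 | P1 21-29 | P4 29-37 |
Completion: P1=29  P2=6  P3=21  P4=37  P5=11  P6=16
Turnaround (C−A): P1=26  P2=3  P3=9  P4=28  P5=6  P6=9
Waiting = turnaround − burst: P1=18, P2=0, P3=4, P4=20, P5=1, P6=4
Total waiting = 18 + 0 + 4 + 20 + 1 + 4 = 47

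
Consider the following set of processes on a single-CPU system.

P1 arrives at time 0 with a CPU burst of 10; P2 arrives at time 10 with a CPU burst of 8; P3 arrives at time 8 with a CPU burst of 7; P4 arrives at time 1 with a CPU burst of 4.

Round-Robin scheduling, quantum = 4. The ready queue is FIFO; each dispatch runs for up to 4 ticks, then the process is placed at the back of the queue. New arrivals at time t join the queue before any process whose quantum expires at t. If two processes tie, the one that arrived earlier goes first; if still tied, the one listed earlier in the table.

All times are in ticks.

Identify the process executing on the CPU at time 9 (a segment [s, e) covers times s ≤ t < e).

Gantt: | P1 0-4 | P4 4-8 | P1 8-12 | P3 12-16 | P2 16-20 | P1 20-22 | P3 22-25 | P2 25-29 |
Completion: P1=22  P2=29  P3=25  P4=8

P1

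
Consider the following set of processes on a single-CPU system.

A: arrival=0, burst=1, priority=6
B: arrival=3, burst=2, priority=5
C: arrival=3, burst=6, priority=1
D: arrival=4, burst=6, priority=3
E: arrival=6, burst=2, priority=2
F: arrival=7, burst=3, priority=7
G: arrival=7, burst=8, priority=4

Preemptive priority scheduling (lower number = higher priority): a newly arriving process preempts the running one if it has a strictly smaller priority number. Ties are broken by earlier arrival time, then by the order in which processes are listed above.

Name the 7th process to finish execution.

F

Schedule: | A 0-1 | idle 1-3 | C 3-9 | E 9-11 | D 11-17 | G 17-25 | B 25-27 | F 27-30 |
Completion: A=1  B=27  C=9  D=17  E=11  F=30  G=25
Turnaround (C−A): A=1  B=24  C=6  D=13  E=5  F=23  G=18
Finish order: A → C → E → D → G → B → F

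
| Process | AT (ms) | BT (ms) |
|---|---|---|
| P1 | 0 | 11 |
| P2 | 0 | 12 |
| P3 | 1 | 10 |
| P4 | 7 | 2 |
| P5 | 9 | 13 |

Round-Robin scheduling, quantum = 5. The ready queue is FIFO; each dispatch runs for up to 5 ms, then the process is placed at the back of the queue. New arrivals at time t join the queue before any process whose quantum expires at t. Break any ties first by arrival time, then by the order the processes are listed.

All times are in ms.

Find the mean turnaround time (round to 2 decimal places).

34.60

Gantt: | P1 0-5 | P2 5-10 | P3 10-15 | P1 15-20 | P4 20-22 | P5 22-27 | P2 27-32 | P3 32-37 | P1 37-38 | P5 38-43 | P2 43-45 | P5 45-48 |
Completion: P1=38  P2=45  P3=37  P4=22  P5=48
Turnaround (C−A): P1=38  P2=45  P3=36  P4=15  P5=39
Turnaround times: P1=38, P2=45, P3=36, P4=15, P5=39
Average turnaround = (38+45+36+15+39) / 5 = 173/5 = 34.60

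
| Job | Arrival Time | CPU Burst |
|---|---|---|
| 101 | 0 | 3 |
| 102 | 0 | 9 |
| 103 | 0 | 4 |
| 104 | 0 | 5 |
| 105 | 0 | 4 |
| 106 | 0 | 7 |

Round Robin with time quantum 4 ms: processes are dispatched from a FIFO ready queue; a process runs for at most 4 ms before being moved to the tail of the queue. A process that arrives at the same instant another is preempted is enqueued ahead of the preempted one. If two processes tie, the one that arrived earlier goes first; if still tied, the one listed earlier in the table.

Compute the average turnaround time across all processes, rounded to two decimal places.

20.67

Schedule: | 101 0-3 | 102 3-7 | 103 7-11 | 104 11-15 | 105 15-19 | 106 19-23 | 102 23-27 | 104 27-28 | 106 28-31 | 102 31-32 |
Completion: 101=3  102=32  103=11  104=28  105=19  106=31
Turnaround (C−A): 101=3  102=32  103=11  104=28  105=19  106=31
Turnaround times: 101=3, 102=32, 103=11, 104=28, 105=19, 106=31
Average turnaround = (3+32+11+28+19+31) / 6 = 124/6 = 20.67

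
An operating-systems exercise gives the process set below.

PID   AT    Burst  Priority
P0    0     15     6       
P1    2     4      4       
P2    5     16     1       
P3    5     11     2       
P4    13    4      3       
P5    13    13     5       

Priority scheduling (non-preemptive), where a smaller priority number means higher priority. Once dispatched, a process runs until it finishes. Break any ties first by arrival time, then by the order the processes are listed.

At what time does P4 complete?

46

Timeline: | P0 0-15 | P2 15-31 | P3 31-42 | P4 42-46 | P1 46-50 | P5 50-63 |
Completion: P0=15  P1=50  P2=31  P3=42  P4=46  P5=63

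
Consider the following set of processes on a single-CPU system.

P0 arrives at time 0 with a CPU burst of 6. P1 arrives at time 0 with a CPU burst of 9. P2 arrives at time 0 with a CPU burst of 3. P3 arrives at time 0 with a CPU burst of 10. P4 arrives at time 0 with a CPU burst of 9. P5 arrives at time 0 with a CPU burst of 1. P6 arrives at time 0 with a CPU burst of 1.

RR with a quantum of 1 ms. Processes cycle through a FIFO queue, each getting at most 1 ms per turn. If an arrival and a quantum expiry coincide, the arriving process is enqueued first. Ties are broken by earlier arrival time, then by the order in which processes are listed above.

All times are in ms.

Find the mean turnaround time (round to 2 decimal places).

Gantt: | P0 0-1 | P1 1-2 | P2 2-3 | P3 3-4 | P4 4-5 | P5 5-6 | P6 6-7 | P0 7-8 | P1 8-9 | P2 9-10 | P3 10-11 | P4 11-12 | P0 12-13 | P1 13-14 | P2 14-15 | P3 15-16 | P4 16-17 | P0 17-18 | P1 18-19 | P3 19-20 | P4 20-21 | P0 21-22 | P1 22-23 | P3 23-24 | P4 24-25 | P0 25-26 | P1 26-27 | P3 27-28 | P4 28-29 | P1 29-30 | P3 30-31 | P4 31-32 | P1 32-33 | P3 33-34 | P4 34-35 | P1 35-36 | P3 36-37 | P4 37-38 | P3 38-39 |
Completion: P0=26  P1=36  P2=15  P3=39  P4=38  P5=6  P6=7
Turnaround (C−A): P0=26  P1=36  P2=15  P3=39  P4=38  P5=6  P6=7
Turnaround times: P0=26, P1=36, P2=15, P3=39, P4=38, P5=6, P6=7
Average turnaround = (26+36+15+39+38+6+7) / 7 = 167/7 = 23.86

23.86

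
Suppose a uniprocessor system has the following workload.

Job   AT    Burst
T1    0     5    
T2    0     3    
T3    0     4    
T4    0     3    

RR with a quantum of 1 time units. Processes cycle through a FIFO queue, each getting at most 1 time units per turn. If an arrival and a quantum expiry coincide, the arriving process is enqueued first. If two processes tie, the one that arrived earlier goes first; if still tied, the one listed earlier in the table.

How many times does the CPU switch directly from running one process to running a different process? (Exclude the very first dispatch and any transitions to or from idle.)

Schedule: | T1 0-1 | T2 1-2 | T3 2-3 | T4 3-4 | T1 4-5 | T2 5-6 | T3 6-7 | T4 7-8 | T1 8-9 | T2 9-10 | T3 10-11 | T4 11-12 | T1 12-13 | T3 13-14 | T1 14-15 |
Completion: T1=15  T2=10  T3=14  T4=12
Turnaround (C−A): T1=15  T2=10  T3=14  T4=12

14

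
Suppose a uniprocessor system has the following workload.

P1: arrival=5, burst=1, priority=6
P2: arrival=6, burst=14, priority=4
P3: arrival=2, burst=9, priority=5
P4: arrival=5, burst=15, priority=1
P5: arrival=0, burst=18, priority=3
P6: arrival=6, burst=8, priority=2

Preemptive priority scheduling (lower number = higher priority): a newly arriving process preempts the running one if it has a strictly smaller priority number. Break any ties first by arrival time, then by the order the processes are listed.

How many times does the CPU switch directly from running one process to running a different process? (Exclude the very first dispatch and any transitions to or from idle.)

Schedule: | P5 0-5 | P4 5-20 | P6 20-28 | P5 28-41 | P2 41-55 | P3 55-64 | P1 64-65 |
Completion: P1=65  P2=55  P3=64  P4=20  P5=41  P6=28

6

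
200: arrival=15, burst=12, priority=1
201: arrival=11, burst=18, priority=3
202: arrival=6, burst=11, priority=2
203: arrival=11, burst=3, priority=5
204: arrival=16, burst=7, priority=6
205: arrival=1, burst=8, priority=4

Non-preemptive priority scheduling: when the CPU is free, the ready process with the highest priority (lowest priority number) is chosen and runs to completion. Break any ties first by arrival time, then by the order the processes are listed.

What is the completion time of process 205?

Schedule: | idle 0-1 | 205 1-9 | 202 9-20 | 200 20-32 | 201 32-50 | 203 50-53 | 204 53-60 |
Completion: 200=32  201=50  202=20  203=53  204=60  205=9
Turnaround (C−A): 200=17  201=39  202=14  203=42  204=44  205=8

9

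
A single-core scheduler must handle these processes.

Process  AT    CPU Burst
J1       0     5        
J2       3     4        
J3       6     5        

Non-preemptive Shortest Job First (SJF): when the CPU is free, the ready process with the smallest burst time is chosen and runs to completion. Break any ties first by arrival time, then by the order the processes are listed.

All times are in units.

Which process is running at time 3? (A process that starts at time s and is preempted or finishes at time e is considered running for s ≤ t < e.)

J1

Timeline: | J1 0-5 | J2 5-9 | J3 9-14 |
Completion: J1=5  J2=9  J3=14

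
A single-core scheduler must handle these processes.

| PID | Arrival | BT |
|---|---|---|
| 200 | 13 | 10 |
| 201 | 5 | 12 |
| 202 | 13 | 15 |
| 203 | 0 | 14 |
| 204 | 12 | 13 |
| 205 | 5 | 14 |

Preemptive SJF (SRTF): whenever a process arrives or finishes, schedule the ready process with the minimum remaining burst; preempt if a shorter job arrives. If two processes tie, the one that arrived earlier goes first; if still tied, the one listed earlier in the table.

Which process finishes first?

Schedule: | 203 0-14 | 200 14-24 | 201 24-36 | 204 36-49 | 205 49-63 | 202 63-78 |
Completion: 200=24  201=36  202=78  203=14  204=49  205=63
Finish order: 203 → 200 → 201 → 204 → 205 → 202

203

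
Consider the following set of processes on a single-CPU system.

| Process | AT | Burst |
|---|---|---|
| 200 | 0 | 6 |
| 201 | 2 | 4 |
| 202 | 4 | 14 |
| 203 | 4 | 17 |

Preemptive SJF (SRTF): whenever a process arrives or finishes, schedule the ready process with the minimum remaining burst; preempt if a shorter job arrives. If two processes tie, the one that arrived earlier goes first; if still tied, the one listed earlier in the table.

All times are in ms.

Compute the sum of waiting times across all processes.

Timeline: | 200 0-6 | 201 6-10 | 202 10-24 | 203 24-41 |
Completion: 200=6  201=10  202=24  203=41
Waiting = turnaround − burst: 200=0, 201=4, 202=6, 203=20
Total waiting = 0 + 4 + 6 + 20 = 30

30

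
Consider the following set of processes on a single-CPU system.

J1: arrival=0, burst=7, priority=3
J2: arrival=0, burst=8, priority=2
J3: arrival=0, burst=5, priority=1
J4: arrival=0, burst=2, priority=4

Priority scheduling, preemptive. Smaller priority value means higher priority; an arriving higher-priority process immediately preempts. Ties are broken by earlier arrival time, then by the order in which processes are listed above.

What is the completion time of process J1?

Timeline: | J3 0-5 | J2 5-13 | J1 13-20 | J4 20-22 |
Completion: J1=20  J2=13  J3=5  J4=22

20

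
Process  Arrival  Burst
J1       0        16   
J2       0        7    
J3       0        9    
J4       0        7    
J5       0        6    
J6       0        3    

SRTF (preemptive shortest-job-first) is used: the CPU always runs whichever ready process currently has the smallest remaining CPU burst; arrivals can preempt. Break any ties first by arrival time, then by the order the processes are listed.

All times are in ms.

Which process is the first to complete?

Gantt: | J6 0-3 | J5 3-9 | J2 9-16 | J4 16-23 | J3 23-32 | J1 32-48 |
Completion: J1=48  J2=16  J3=32  J4=23  J5=9  J6=3
Turnaround (C−A): J1=48  J2=16  J3=32  J4=23  J5=9  J6=3
Finish order: J6 → J5 → J2 → J4 → J3 → J1

J6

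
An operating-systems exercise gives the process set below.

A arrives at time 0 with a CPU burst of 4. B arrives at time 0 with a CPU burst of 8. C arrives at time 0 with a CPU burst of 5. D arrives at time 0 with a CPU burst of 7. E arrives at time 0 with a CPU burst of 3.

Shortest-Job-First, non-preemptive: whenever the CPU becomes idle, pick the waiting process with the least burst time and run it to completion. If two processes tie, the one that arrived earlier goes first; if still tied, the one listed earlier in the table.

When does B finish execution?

Gantt: | E 0-3 | A 3-7 | C 7-12 | D 12-19 | B 19-27 |
Completion: A=7  B=27  C=12  D=19  E=3
Turnaround (C−A): A=7  B=27  C=12  D=19  E=3

27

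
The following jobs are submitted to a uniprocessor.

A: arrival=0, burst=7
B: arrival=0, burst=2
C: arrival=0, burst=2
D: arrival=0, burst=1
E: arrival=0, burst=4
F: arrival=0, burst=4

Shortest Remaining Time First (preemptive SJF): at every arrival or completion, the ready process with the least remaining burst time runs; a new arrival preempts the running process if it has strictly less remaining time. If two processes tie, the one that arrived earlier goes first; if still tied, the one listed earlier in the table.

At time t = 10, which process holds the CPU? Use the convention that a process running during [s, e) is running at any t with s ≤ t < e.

Schedule: | D 0-1 | B 1-3 | C 3-5 | E 5-9 | F 9-13 | A 13-20 |
Completion: A=20  B=3  C=5  D=1  E=9  F=13
Turnaround (C−A): A=20  B=3  C=5  D=1  E=9  F=13

F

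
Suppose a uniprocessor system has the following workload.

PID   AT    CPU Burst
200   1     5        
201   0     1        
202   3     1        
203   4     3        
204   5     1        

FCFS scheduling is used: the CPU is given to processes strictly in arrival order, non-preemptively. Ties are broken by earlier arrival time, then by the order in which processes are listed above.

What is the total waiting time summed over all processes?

Timeline: | 201 0-1 | 200 1-6 | 202 6-7 | 203 7-10 | 204 10-11 |
Completion: 200=6  201=1  202=7  203=10  204=11
Turnaround (C−A): 200=5  201=1  202=4  203=6  204=6
Waiting = turnaround − burst: 200=0, 201=0, 202=3, 203=3, 204=5
Total waiting = 0 + 0 + 3 + 3 + 5 = 11

11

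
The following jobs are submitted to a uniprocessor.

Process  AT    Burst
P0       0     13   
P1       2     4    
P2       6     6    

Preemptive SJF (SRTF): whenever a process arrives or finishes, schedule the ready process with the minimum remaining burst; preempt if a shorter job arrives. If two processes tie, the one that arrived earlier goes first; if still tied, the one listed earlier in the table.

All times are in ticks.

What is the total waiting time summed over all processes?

10

Timeline: | P0 0-2 | P1 2-6 | P2 6-12 | P0 12-23 |
Completion: P0=23  P1=6  P2=12
Waiting = turnaround − burst: P0=10, P1=0, P2=0
Total waiting = 10 + 0 + 0 = 10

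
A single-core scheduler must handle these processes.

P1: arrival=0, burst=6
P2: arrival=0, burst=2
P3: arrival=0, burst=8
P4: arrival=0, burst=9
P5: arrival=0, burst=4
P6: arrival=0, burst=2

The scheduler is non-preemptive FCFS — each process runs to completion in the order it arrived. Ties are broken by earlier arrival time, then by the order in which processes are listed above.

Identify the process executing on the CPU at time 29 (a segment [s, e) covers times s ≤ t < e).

P6

Timeline: | P1 0-6 | P2 6-8 | P3 8-16 | P4 16-25 | P5 25-29 | P6 29-31 |
Completion: P1=6  P2=8  P3=16  P4=25  P5=29  P6=31
Turnaround (C−A): P1=6  P2=8  P3=16  P4=25  P5=29  P6=31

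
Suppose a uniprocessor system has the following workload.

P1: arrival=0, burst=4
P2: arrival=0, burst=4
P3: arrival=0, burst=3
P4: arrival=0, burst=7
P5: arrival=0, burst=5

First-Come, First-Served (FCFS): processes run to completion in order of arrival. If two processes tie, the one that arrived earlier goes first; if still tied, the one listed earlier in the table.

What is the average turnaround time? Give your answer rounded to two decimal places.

12.80

Timeline: | P1 0-4 | P2 4-8 | P3 8-11 | P4 11-18 | P5 18-23 |
Completion: P1=4  P2=8  P3=11  P4=18  P5=23
Turnaround (C−A): P1=4  P2=8  P3=11  P4=18  P5=23
Turnaround times: P1=4, P2=8, P3=11, P4=18, P5=23
Average turnaround = (4+8+11+18+23) / 5 = 64/5 = 12.80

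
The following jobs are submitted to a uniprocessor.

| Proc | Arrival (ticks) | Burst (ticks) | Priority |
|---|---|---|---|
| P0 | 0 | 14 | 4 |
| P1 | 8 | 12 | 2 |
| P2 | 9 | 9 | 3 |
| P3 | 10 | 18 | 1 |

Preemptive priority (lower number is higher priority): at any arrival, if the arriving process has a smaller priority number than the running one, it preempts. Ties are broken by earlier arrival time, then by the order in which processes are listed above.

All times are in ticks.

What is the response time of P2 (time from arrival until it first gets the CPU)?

29

Timeline: | P0 0-8 | P1 8-10 | P3 10-28 | P1 28-38 | P2 38-47 | P0 47-53 |
Completion: P0=53  P1=38  P2=47  P3=28
Turnaround (C−A): P0=53  P1=30  P2=38  P3=18
Response(P2) = first start − arrival = 38 − 9 = 29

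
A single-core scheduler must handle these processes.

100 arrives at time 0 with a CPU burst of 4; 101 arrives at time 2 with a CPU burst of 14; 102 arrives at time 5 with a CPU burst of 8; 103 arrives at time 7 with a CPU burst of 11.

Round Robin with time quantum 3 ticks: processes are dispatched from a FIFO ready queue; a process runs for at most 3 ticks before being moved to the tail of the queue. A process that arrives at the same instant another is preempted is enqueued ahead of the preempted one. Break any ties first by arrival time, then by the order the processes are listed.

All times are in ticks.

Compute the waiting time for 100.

Schedule: | 100 0-3 | 101 3-6 | 100 6-7 | 102 7-10 | 101 10-13 | 103 13-16 | 102 16-19 | 101 19-22 | 103 22-25 | 102 25-27 | 101 27-30 | 103 30-33 | 101 33-35 | 103 35-37 |
Completion: 100=7  101=35  102=27  103=37
Waiting(100) = turnaround − burst = 7 − 4 = 3

3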